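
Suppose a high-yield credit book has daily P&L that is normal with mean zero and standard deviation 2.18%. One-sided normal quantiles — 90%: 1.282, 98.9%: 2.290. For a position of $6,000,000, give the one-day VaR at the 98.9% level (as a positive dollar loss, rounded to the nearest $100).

VaR = z·σ = 2.290 × 2.18% = 4.992%.
On $6,000,000: 0.04992 × $6,000,000 = $299,520.

$299,500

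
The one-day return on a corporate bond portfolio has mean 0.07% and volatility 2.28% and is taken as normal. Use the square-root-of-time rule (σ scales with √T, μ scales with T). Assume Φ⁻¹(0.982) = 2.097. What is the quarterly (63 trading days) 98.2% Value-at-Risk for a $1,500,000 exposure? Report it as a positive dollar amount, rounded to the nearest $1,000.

σ_{63d} = 2.28% × √63 = 18.097%; μ_{63d} = 63 × 0.07% = 4.410%.
VaR = −(4.410%) + 2.097 × 18.097% = 33.539%.
On $1,500,000: 0.33539 × $1,500,000 = $503,085.

$503,000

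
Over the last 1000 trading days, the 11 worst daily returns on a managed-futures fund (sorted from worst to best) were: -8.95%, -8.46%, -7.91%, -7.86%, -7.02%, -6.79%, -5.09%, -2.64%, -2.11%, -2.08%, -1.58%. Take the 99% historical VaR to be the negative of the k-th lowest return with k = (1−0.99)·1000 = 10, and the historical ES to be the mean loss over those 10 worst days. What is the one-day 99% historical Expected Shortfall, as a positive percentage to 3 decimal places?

5.891%

The 10 worst returns sum to -58.91%.
ES = −(-58.91%) / 10 = 5.891%.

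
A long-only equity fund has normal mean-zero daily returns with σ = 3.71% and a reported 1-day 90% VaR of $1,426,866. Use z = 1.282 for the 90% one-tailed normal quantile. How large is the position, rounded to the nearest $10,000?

VaR as a fraction of value: z·σ = 1.282 × 3.71% = 4.75622%.
Position = $1,426,866 / 0.0475622 = $30,000,000.

$30,000,000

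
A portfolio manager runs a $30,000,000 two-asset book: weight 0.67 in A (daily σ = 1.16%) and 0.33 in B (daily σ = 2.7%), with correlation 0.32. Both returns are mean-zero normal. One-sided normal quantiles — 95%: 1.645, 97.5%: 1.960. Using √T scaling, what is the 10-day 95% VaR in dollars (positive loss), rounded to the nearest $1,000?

σ_p = √(0.67²·1.16² + 0.33²·2.7² + 2·0.32·0.67·0.33·1.16·2.7) = 1.357%.
σ_{10d} = 1.357% × √10 = 4.291%.
VaR = 1.645 × 4.291% = 7.059%; on $30,000,000 that is $2,117,700.

$2,118,000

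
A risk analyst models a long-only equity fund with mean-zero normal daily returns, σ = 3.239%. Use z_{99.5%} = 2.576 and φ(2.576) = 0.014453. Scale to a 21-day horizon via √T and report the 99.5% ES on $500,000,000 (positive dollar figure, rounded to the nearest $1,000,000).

$215,000,000

σ_{21d} = 3.239% × √21 = 14.843%.
ES multiplier = φ(z)/(1−α) = 0.014453/0.005 = 2.891.
ES = 14.843% × 2.891 = 42.911%; on $500,000,000: $214,555,000.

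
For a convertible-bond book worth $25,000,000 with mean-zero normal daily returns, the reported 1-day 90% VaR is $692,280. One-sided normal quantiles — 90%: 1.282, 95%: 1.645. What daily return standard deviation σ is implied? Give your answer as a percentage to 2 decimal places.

2.16%

VaR as a fraction: $692,280 / $25,000,000 = 2.769%.
σ = VaR / z = 2.769% / 1.282 = 2.160%.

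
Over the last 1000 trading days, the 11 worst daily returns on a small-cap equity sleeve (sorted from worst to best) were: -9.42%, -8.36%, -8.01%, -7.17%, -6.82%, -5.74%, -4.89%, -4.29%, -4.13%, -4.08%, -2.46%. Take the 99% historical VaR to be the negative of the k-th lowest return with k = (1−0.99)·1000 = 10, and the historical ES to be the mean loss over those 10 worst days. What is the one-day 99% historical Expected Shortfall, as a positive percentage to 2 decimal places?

6.29%

The 10 worst returns sum to -62.91%.
ES = −(-62.91%) / 10 = 6.291% ≈ 6.29%.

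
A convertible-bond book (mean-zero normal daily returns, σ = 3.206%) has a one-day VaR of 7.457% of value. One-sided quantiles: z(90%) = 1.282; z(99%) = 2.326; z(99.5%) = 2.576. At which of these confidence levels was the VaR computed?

Implied z = VaR/σ = 7.457 / 3.206 = 2.326.
This matches z(99%) = 2.326.

99%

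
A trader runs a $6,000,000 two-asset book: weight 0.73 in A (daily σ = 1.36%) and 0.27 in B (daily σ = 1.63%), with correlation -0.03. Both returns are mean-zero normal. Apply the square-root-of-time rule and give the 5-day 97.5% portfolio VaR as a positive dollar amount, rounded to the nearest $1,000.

$282,000

σ_p = √(0.73²·1.36² + 0.27²·1.63² + 2·-0.03·0.73·0.27·1.36·1.63) = 1.074%.
σ_{5d} = 1.074% × √5 = 2.402%.
z(97.5%) = 1.960.
VaR = 1.960 × 2.402% = 4.708%; on $6,000,000 that is $282,480.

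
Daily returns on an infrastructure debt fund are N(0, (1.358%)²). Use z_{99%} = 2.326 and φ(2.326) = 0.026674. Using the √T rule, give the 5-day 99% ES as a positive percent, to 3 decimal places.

σ_{5d} = 1.358% × √5 = 3.037%.
ES multiplier = φ(z)/(1−α) = 0.026674/0.01 = 2.667.
ES = 3.037% × 2.667 = 8.100%.

8.100%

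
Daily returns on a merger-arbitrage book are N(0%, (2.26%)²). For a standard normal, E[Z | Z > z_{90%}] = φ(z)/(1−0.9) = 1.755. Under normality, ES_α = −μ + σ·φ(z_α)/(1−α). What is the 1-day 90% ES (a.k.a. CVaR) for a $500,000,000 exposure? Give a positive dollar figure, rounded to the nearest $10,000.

$19,830,000

ES = 2.26% × 1.755 = 3.966%.
On $500,000,000: 0.03966 × $500,000,000 = $19,830,000.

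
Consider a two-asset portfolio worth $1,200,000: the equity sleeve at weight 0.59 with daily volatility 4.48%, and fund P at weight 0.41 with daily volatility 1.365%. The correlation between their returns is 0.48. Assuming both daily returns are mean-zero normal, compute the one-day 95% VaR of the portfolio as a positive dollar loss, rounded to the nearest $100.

σ_p² = 0.59²·4.48² + 0.41²·1.365² + 2·0.48·0.59·0.41·4.48·1.365 = 8.7198 (%²).
σ_p = √8.7198 = 2.953%.
At 95%, z = 1.645.
VaR = 1.645 × 2.953% = 4.858%; on $1,200,000 that is $58,296.

$58,300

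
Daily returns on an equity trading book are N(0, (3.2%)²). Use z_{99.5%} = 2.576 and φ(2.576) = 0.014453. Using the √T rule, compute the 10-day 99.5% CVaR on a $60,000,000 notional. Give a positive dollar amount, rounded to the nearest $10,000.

σ_{10d} = 3.2% × √10 = 10.119%.
ES multiplier = φ(z)/(1−α) = 0.014453/0.005 = 2.891.
ES = 10.119% × 2.891 = 29.254%; on $60,000,000: $17,552,400.

$17,550,000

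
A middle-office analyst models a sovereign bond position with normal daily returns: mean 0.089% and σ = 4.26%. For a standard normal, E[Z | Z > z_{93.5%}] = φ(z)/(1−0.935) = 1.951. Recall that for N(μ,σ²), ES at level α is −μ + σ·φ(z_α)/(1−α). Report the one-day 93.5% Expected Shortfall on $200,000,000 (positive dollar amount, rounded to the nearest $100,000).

$16,400,000

ES = −(0.089%) + 4.26% × 1.951 = 8.222%.
On $200,000,000: 0.08222 × $200,000,000 = $16,444,000.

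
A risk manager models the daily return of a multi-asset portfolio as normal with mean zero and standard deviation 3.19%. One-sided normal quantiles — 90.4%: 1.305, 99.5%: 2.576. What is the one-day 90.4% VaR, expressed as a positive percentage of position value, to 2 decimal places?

VaR = z·σ = 1.305 × 3.19% = 4.163%.

4.16%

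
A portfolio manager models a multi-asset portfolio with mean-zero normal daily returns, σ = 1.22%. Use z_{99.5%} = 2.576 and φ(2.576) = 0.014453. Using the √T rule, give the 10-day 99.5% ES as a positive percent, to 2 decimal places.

σ_{10d} = 1.22% × √10 = 3.858%.
ES multiplier = φ(z)/(1−α) = 0.014453/0.005 = 2.891.
ES = 3.858% × 2.891 = 11.153%.

11.15%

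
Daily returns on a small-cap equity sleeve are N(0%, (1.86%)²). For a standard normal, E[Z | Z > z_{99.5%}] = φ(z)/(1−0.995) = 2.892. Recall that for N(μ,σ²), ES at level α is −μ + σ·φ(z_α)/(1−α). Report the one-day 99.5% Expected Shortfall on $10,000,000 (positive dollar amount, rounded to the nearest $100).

ES = 1.86% × 2.892 = 5.379%.
On $10,000,000: 0.05379 × $10,000,000 = $537,900.

$537,900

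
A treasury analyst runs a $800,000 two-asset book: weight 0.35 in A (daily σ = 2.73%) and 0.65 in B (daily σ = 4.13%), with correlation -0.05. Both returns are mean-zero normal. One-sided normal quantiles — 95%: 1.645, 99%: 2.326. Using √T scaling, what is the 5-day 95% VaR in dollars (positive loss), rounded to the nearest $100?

$82,500

σ_p = √(0.35²·2.73² + 0.65²·4.13² + 2·-0.05·0.35·0.65·2.73·4.13) = 2.804%.
σ_{5d} = 2.804% × √5 = 6.270%.
VaR = 1.645 × 6.270% = 10.314%; on $800,000 that is $82,512.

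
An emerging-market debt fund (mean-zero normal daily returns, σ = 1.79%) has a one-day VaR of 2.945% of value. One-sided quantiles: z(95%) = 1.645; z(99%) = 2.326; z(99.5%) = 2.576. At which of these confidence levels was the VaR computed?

Implied z = VaR/σ = 2.945 / 1.79 = 1.645.
This matches z(95%) = 1.645.

95%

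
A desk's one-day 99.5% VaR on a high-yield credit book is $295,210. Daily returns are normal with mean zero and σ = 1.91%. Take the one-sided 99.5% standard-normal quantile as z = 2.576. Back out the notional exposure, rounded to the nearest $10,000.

$6,000,000

VaR as a fraction of value: z·σ = 2.576 × 1.91% = 4.92016%.
Position = $295,210 / 0.0492016 = $6,000,008.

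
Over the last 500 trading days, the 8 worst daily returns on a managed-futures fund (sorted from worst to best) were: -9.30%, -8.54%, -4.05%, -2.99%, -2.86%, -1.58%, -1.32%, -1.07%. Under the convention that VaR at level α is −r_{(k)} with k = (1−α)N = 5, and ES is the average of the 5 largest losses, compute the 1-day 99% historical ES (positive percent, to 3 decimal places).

The 5 worst returns sum to -27.74%.
ES = −(-27.74%) / 5 = 5.548%.

5.548%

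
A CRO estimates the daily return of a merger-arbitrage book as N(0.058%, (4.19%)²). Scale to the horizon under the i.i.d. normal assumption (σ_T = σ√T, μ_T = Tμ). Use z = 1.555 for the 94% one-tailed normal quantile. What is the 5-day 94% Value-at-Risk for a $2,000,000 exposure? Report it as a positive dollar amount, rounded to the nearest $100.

σ_{5d} = 4.19% × √5 = 9.369%; μ_{5d} = 5 × 0.058% = 0.290%.
VaR = −(0.290%) + 1.555 × 9.369% = 14.279%.
On $2,000,000: 0.14279 × $2,000,000 = $285,580.

$285,600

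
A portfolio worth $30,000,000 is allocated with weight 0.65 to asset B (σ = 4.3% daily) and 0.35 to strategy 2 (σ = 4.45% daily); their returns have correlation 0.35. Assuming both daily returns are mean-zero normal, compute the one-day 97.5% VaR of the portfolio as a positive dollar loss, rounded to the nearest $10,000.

σ_p² = 0.65²·4.3² + 0.35²·4.45² + 2·0.35·0.65·0.35·4.3·4.45 = 13.2851 (%²).
σ_p = √13.2851 = 3.645%.
At 97.5%, z = 1.960.
VaR = 1.960 × 3.645% = 7.144%; on $30,000,000 that is $2,143,200.

$2,140,000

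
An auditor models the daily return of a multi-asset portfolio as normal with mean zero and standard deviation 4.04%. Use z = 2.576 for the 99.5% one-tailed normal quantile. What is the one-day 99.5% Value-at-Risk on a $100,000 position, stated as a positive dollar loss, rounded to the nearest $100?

$10,400

VaR = z·σ = 2.576 × 4.04% = 10.407%.
On $100,000: 0.10407 × $100,000 = $10,407.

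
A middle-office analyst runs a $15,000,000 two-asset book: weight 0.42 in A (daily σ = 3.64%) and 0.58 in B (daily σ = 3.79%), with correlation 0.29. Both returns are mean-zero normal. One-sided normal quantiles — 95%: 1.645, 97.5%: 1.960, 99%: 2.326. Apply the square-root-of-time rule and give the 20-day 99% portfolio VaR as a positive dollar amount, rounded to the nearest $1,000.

$4,712,000

σ_p = √(0.42²·3.64² + 0.58²·3.79² + 2·0.29·0.42·0.58·3.64·3.79) = 3.020%.
σ_{20d} = 3.020% × √20 = 13.506%.
VaR = 2.326 × 13.506% = 31.415%; on $15,000,000 that is $4,712,250.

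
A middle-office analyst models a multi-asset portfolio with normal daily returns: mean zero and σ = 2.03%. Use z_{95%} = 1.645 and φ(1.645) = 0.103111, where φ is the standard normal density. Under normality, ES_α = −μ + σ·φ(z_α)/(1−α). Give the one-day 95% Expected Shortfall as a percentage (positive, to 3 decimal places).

4.186%

Tail multiplier: φ(z)/(1−α) = 0.103111 / 0.05 = 2.062.
ES = 2.03% × 2.062 = 4.186%.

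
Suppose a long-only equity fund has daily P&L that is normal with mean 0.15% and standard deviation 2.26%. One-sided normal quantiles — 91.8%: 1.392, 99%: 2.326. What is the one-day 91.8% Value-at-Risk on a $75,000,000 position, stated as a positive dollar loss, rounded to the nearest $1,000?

VaR = −μ + z·σ = −(0.15%) + 1.392 × 2.26% = 2.996%.
On $75,000,000: 0.02996 × $75,000,000 = $2,247,000.

$2,247,000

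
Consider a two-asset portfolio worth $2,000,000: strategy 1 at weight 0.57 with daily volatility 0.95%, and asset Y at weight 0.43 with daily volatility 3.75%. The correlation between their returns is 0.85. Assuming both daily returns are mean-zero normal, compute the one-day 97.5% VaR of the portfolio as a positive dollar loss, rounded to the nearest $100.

$82,000

σ_p² = 0.57²·0.95² + 0.43²·3.75² + 2·0.85·0.57·0.43·0.95·3.75 = 4.3778 (%²).
σ_p = √4.3778 = 2.092%.
At 97.5%, z = 1.960.
VaR = 1.960 × 2.092% = 4.100%; on $2,000,000 that is $82,000.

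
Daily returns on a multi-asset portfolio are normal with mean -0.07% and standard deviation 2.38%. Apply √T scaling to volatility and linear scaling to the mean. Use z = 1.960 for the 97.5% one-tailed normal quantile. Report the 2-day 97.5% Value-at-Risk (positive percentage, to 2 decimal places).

6.74%

σ_{2d} = 2.38% × √2 = 3.366%; μ_{2d} = 2 × -0.07% = -0.140%.
VaR = −(-0.140%) + 1.960 × 3.366% = 6.737%.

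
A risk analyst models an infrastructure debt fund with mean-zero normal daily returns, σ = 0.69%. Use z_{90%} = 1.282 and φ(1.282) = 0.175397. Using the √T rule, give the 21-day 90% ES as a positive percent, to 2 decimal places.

5.55%

σ_{21d} = 0.69% × √21 = 3.162%.
ES multiplier = φ(z)/(1−α) = 0.175397/0.1 = 1.754.
ES = 3.162% × 1.754 = 5.546%.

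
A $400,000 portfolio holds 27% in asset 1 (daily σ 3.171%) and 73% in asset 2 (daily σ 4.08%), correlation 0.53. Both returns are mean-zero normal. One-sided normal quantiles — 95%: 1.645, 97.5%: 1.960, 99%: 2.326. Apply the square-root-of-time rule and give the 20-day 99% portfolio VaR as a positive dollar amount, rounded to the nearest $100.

$146,000

σ_p = √(0.27²·3.171² + 0.73²·4.08² + 2·0.53·0.27·0.73·3.171·4.08) = 3.508%.
σ_{20d} = 3.508% × √20 = 15.688%.
VaR = 2.326 × 15.688% = 36.490%; on $400,000 that is $145,960.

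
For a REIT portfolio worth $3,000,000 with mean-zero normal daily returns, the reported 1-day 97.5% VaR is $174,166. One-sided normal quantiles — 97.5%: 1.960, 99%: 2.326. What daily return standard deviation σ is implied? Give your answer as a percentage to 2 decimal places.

VaR as a fraction: $174,166 / $3,000,000 = 5.806%.
σ = VaR / z = 5.806% / 1.960 = 2.962%.

2.96%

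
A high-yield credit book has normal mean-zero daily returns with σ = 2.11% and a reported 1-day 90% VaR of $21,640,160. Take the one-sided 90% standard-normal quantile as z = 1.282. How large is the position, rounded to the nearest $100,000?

$800,000,000

VaR as a fraction of value: z·σ = 1.282 × 2.11% = 2.70502%.
Position = $21,640,160 / 0.0270502 = $800,000,000.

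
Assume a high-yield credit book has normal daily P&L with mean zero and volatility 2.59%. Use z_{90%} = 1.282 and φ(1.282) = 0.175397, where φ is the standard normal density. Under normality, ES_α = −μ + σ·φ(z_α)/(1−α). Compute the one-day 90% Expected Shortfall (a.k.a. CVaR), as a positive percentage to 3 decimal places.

Tail multiplier: φ(z)/(1−α) = 0.175397 / 0.1 = 1.754.
ES = 2.59% × 1.754 = 4.543%.

4.543%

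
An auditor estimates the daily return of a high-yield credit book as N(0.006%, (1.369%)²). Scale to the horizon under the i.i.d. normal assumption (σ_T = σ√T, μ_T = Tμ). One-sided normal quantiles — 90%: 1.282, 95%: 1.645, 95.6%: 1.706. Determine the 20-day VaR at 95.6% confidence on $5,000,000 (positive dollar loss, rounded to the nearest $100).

$516,200

σ_{20d} = 1.369% × √20 = 6.122%; μ_{20d} = 20 × 0.006% = 0.120%.
VaR = −(0.120%) + 1.706 × 6.122% = 10.324%.
On $5,000,000: 0.10324 × $5,000,000 = $516,200.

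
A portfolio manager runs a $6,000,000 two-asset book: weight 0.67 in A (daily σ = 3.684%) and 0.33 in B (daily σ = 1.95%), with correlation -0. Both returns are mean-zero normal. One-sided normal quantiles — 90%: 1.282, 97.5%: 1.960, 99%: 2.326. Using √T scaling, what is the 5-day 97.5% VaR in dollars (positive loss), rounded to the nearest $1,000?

σ_p = √(0.67²·3.684² + 0.33²·1.95² + 2·-0·0.67·0.33·3.684·1.95) = 2.551%.
σ_{5d} = 2.551% × √5 = 5.704%.
VaR = 1.960 × 5.704% = 11.180%; on $6,000,000 that is $670,800.

$671,000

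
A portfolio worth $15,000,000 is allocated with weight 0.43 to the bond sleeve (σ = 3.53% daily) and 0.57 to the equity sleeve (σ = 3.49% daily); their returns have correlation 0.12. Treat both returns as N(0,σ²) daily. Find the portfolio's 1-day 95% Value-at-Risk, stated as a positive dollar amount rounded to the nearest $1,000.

$652,000

σ_p² = 0.43²·3.53² + 0.57²·3.49² + 2·0.12·0.43·0.57·3.53·3.49 = 6.9860 (%²).
σ_p = √6.9860 = 2.643%.
At 95%, z = 1.645.
VaR = 1.645 × 2.643% = 4.348%; on $15,000,000 that is $652,200.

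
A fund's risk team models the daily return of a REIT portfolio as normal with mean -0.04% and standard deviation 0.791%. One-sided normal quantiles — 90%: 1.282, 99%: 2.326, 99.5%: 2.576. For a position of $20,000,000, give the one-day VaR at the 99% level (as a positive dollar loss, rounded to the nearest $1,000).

VaR = −μ + z·σ = −(-0.04%) + 2.326 × 0.791% = 1.880%.
On $20,000,000: 0.01880 × $20,000,000 = $376,000.

$376,000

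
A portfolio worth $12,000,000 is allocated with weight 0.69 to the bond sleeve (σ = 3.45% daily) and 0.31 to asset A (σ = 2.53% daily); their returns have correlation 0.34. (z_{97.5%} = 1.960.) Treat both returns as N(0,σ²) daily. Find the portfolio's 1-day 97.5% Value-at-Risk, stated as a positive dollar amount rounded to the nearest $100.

σ_p² = 0.69²·3.45² + 0.31²·2.53² + 2·0.34·0.69·0.31·3.45·2.53 = 7.5515 (%²).
σ_p = √7.5515 = 2.748%.
VaR = 1.960 × 2.748% = 5.386%; on $12,000,000 that is $646,320.

$646,300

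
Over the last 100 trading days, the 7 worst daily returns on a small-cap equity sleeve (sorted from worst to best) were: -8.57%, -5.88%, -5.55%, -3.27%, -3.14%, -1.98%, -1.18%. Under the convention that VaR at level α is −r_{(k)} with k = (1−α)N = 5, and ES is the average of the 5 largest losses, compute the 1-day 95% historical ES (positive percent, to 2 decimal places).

5.28%

The 5 worst returns sum to -26.41%.
ES = −(-26.41%) / 5 = 5.282% ≈ 5.28%.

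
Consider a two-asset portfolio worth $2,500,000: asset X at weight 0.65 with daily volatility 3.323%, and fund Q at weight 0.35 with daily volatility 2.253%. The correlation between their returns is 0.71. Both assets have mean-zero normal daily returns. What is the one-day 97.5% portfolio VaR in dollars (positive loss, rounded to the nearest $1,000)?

σ_p² = 0.65²·3.323² + 0.35²·2.253² + 2·0.71·0.65·0.35·3.323·2.253 = 7.7058 (%²).
σ_p = √7.7058 = 2.776%.
At 97.5%, z = 1.960.
VaR = 1.960 × 2.776% = 5.441%; on $2,500,000 that is $136,025.

$136,000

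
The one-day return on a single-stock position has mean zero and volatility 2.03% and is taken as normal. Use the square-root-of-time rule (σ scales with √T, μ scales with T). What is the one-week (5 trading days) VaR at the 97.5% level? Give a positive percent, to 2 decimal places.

At 97.5%, z = 1.960.
σ_{5d} = 2.03% × √5 = 4.539%.
VaR = 1.960 × 4.539% = 8.896%.

8.90%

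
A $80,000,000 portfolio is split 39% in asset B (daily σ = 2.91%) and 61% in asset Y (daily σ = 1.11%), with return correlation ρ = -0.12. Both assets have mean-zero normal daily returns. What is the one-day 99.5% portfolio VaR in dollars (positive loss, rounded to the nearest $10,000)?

$2,580,000

σ_p² = 0.39²·2.91² + 0.61²·1.11² + 2·-0.12·0.39·0.61·2.91·1.11 = 1.5620 (%²).
σ_p = √1.5620 = 1.250%.
At 99.5%, z = 2.576.
VaR = 2.576 × 1.250% = 3.220%; on $80,000,000 that is $2,576,000.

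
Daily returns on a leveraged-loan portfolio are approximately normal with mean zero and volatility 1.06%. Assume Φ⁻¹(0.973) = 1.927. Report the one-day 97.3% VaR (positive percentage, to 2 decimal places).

2.04%

VaR = z·σ = 1.927 × 1.06% = 2.043%.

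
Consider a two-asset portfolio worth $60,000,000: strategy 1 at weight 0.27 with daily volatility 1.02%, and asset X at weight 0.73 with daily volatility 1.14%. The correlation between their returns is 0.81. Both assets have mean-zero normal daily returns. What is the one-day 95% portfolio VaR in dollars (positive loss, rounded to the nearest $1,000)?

$1,054,000

σ_p² = 0.27²·1.02² + 0.73²·1.14² + 2·0.81·0.27·0.73·1.02·1.14 = 1.1397 (%²).
σ_p = √1.1397 = 1.068%.
At 95%, z = 1.645.
VaR = 1.645 × 1.068% = 1.757%; on $60,000,000 that is $1,054,200.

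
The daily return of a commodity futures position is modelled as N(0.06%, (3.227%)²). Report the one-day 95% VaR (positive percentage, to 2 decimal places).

5.25%

At 95% one-sided, z = 1.645.
VaR = −μ + z·σ = −(0.06%) + 1.645 × 3.227% = 5.248%.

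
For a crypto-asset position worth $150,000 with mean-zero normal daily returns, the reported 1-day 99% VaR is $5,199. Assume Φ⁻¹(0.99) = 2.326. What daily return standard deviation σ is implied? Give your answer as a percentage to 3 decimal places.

VaR as a fraction: $5,199 / $150,000 = 3.466%.
σ = VaR / z = 3.466% / 2.326 = 1.490%.

1.490%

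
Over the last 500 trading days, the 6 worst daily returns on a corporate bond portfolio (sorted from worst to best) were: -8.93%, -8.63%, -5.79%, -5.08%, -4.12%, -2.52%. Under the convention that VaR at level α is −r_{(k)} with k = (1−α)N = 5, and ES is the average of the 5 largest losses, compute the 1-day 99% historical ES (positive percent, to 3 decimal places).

6.510%

The 5 worst returns sum to -32.55%.
ES = −(-32.55%) / 5 = 6.51% ≈ 6.510%.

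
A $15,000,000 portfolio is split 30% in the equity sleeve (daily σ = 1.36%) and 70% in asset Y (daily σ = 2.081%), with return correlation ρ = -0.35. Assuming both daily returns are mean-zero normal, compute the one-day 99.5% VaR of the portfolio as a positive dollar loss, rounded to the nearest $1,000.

$529,000

σ_p² = 0.3²·1.36² + 0.7²·2.081² + 2·-0.35·0.3·0.7·1.36·2.081 = 1.8724 (%²).
σ_p = √1.8724 = 1.368%.
At 99.5%, z = 2.576.
VaR = 2.576 × 1.368% = 3.524%; on $15,000,000 that is $528,600.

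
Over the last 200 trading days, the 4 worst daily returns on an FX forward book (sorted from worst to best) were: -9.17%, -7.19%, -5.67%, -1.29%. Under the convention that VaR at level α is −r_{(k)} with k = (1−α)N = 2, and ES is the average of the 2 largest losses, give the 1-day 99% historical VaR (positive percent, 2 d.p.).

7.19%

k = 2; the 2nd lowest return is -7.19%, so VaR = 7.19%.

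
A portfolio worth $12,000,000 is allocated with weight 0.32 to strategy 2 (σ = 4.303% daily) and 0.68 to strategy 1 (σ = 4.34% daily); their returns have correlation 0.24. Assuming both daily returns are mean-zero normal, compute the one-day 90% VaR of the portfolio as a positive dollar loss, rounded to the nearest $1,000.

$545,000

σ_p² = 0.32²·4.303² + 0.68²·4.34² + 2·0.24·0.32·0.68·4.303·4.34 = 12.5562 (%²).
σ_p = √12.5562 = 3.543%.
At 90%, z = 1.282.
VaR = 1.282 × 3.543% = 4.542%; on $12,000,000 that is $545,040.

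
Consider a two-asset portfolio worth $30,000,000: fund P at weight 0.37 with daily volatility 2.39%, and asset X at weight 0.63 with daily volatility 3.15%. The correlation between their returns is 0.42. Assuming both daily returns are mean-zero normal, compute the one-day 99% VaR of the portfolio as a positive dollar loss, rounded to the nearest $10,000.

σ_p² = 0.37²·2.39² + 0.63²·3.15² + 2·0.42·0.37·0.63·2.39·3.15 = 6.1943 (%²).
σ_p = √6.1943 = 2.489%.
At 99%, z = 2.326.
VaR = 2.326 × 2.489% = 5.789%; on $30,000,000 that is $1,736,700.

$1,740,000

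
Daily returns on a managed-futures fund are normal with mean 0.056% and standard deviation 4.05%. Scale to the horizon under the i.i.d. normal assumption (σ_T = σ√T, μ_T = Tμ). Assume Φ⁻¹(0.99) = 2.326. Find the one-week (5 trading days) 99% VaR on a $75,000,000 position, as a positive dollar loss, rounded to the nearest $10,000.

$15,590,000

σ_{5d} = 4.05% × √5 = 9.056%; μ_{5d} = 5 × 0.056% = 0.280%.
VaR = −(0.280%) + 2.326 × 9.056% = 20.784%.
On $75,000,000: 0.20784 × $75,000,000 = $15,588,000.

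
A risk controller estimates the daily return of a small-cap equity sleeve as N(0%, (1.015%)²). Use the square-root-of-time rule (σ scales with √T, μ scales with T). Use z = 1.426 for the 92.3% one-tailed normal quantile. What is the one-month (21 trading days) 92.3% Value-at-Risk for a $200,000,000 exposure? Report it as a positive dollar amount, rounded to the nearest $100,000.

$13,300,000

σ_{21d} = 1.015% × √21 = 4.651%.
VaR = 1.426 × 4.651% = 6.632%.
On $200,000,000: 0.06632 × $200,000,000 = $13,264,000.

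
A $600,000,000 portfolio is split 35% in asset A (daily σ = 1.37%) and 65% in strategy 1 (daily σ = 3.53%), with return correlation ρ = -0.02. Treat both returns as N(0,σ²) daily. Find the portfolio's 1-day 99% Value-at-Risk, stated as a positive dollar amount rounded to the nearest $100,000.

$32,600,000

σ_p² = 0.35²·1.37² + 0.65²·3.53² + 2·-0.02·0.35·0.65·1.37·3.53 = 5.4506 (%²).
σ_p = √5.4506 = 2.335%.
At 99%, z = 2.326.
VaR = 2.326 × 2.335% = 5.431%; on $600,000,000 that is $32,586,000.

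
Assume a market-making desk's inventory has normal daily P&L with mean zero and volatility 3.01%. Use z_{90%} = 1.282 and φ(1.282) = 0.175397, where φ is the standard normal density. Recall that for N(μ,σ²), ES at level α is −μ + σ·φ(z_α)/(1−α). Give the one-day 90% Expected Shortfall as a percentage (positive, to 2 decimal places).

Tail multiplier: φ(z)/(1−α) = 0.175397 / 0.1 = 1.754.
ES = 3.01% × 1.754 = 5.280%.

5.28%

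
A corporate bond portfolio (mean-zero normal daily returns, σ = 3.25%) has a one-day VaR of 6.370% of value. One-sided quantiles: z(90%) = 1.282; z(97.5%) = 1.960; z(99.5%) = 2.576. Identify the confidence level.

97.5%

Implied z = VaR/σ = 6.370 / 3.25 = 1.960.
This matches z(97.5%) = 1.960.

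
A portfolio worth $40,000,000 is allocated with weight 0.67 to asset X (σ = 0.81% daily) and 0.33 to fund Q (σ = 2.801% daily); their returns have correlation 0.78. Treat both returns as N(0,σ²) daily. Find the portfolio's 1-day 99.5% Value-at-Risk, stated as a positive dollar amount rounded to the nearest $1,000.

σ_p² = 0.67²·0.81² + 0.33²·2.801² + 2·0.78·0.67·0.33·0.81·2.801 = 1.9315 (%²).
σ_p = √1.9315 = 1.390%.
At 99.5%, z = 2.576.
VaR = 2.576 × 1.390% = 3.581%; on $40,000,000 that is $1,432,400.

$1,432,000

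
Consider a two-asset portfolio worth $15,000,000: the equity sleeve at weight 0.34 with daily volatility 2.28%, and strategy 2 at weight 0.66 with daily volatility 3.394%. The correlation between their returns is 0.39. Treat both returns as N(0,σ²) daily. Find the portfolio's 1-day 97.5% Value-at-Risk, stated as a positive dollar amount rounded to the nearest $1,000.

$776,000

σ_p² = 0.34²·2.28² + 0.66²·3.394² + 2·0.39·0.34·0.66·2.28·3.394 = 6.9732 (%²).
σ_p = √6.9732 = 2.641%.
At 97.5%, z = 1.960.
VaR = 1.960 × 2.641% = 5.176%; on $15,000,000 that is $776,400.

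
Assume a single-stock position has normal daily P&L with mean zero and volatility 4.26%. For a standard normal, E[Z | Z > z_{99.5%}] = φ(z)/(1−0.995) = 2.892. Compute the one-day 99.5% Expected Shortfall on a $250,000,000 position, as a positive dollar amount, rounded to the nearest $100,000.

$30,800,000

ES = 4.26% × 2.892 = 12.320%.
On $250,000,000: 0.12320 × $250,000,000 = $30,800,000.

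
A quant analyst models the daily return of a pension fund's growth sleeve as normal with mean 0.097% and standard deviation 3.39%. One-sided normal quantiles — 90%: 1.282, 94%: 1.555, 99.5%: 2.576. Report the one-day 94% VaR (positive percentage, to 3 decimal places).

5.174%

VaR = −μ + z·σ = −(0.097%) + 1.555 × 3.39% = 5.174%.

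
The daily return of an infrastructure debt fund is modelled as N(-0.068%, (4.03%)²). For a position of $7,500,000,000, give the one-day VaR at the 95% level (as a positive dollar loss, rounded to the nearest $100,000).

$502,300,000

At 95% one-sided, z = 1.645.
VaR = −μ + z·σ = −(-0.068%) + 1.645 × 4.03% = 6.697%.
On $7,500,000,000: 0.06697 × $7,500,000,000 = $502,275,000.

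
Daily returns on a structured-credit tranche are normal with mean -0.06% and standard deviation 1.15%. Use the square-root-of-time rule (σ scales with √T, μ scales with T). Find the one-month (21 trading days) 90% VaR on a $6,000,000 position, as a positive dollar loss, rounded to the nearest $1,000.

At 90%, z = 1.282.
σ_{21d} = 1.15% × √21 = 5.270%; μ_{21d} = 21 × -0.06% = -1.260%.
VaR = −(-1.260%) + 1.282 × 5.270% = 8.016%.
On $6,000,000: 0.08016 × $6,000,000 = $480,960.

$481,000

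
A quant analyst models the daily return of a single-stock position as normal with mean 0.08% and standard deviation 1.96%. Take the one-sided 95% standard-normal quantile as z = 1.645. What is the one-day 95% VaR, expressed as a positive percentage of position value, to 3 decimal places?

VaR = −μ + z·σ = −(0.08%) + 1.645 × 1.96% = 3.144%.

3.144%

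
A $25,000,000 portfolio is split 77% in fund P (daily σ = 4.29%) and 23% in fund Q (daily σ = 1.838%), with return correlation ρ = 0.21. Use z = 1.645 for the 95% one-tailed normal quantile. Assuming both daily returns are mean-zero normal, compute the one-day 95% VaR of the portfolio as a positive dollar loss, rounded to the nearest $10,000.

σ_p² = 0.77²·4.29² + 0.23²·1.838² + 2·0.21·0.77·0.23·4.29·1.838 = 11.6770 (%²).
σ_p = √11.6770 = 3.417%.
VaR = 1.645 × 3.417% = 5.621%; on $25,000,000 that is $1,405,250.

$1,410,000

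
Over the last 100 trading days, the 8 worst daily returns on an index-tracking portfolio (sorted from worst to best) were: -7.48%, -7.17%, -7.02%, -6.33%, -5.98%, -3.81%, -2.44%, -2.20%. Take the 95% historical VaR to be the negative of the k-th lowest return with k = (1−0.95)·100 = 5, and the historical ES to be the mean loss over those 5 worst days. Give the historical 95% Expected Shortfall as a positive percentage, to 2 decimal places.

6.80%

The 5 worst returns sum to -33.98%.
ES = −(-33.98%) / 5 = 6.796% ≈ 6.80%.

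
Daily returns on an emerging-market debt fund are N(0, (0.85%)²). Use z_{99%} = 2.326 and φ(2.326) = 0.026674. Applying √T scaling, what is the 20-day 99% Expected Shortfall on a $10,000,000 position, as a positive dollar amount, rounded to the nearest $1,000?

σ_{20d} = 0.85% × √20 = 3.801%.
ES multiplier = φ(z)/(1−α) = 0.026674/0.01 = 2.667.
ES = 3.801% × 2.667 = 10.137%; on $10,000,000: $1,013,700.

$1,014,000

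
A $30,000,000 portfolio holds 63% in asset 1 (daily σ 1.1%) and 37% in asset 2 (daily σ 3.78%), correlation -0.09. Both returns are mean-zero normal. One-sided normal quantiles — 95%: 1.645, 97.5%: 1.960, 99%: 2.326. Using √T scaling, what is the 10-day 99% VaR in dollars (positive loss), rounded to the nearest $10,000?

σ_p = √(0.63²·1.1² + 0.37²·3.78² + 2·-0.09·0.63·0.37·1.1·3.78) = 1.504%.
σ_{10d} = 1.504% × √10 = 4.756%.
VaR = 2.326 × 4.756% = 11.062%; on $30,000,000 that is $3,318,600.

$3,320,000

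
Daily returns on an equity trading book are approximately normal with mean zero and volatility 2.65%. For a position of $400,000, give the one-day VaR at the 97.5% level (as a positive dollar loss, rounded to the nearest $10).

At 97.5% one-sided, z = 1.960.
VaR = z·σ = 1.960 × 2.65% = 5.194%.
On $400,000: 0.05194 × $400,000 = $20,776.

$20,780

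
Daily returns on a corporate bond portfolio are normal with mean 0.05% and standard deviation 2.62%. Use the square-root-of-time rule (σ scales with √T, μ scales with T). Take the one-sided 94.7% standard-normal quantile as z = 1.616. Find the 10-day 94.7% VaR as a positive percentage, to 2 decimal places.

σ_{10d} = 2.62% × √10 = 8.285%; μ_{10d} = 10 × 0.05% = 0.500%.
VaR = −(0.500%) + 1.616 × 8.285% = 12.889%.

12.89%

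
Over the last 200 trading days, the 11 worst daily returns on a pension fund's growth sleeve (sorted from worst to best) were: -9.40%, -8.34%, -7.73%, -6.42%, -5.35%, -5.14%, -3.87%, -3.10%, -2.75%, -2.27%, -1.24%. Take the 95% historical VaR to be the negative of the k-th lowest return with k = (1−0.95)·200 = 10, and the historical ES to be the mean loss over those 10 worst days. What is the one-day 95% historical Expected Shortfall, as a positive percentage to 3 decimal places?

The 10 worst returns sum to -54.37%.
ES = −(-54.37%) / 10 = 5.437%.

5.437%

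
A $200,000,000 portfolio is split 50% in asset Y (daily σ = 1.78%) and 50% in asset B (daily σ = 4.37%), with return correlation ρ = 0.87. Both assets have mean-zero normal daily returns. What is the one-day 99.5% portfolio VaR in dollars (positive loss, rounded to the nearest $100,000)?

$15,400,000

σ_p² = 0.5²·1.78² + 0.5²·4.37² + 2·0.87·0.5·0.5·1.78·4.37 = 8.9500 (%²).
σ_p = √8.9500 = 2.992%.
At 99.5%, z = 2.576.
VaR = 2.576 × 2.992% = 7.707%; on $200,000,000 that is $15,414,000.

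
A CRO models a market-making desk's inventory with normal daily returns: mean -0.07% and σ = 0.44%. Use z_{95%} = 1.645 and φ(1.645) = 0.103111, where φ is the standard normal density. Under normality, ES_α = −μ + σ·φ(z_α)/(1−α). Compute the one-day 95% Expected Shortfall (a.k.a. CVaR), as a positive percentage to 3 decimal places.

0.977%

Tail multiplier: φ(z)/(1−α) = 0.103111 / 0.05 = 2.062.
ES = −(-0.07%) + 0.44% × 2.062 = 0.977%.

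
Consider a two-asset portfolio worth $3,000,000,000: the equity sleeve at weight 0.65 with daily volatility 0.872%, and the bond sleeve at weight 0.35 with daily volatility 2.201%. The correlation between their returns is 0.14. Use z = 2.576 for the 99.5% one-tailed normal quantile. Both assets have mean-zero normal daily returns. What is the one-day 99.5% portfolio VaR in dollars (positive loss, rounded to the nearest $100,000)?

$78,700,000

σ_p² = 0.65²·0.872² + 0.35²·2.201² + 2·0.14·0.65·0.35·0.872·2.201 = 1.0370 (%²).
σ_p = √1.0370 = 1.018%.
VaR = 2.576 × 1.018% = 2.622%; on $3,000,000,000 that is $78,660,000.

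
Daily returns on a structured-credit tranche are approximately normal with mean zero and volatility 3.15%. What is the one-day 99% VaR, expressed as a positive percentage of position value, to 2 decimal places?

7.33%

At 99% one-sided, z = 2.326.
VaR = z·σ = 2.326 × 3.15% = 7.327%.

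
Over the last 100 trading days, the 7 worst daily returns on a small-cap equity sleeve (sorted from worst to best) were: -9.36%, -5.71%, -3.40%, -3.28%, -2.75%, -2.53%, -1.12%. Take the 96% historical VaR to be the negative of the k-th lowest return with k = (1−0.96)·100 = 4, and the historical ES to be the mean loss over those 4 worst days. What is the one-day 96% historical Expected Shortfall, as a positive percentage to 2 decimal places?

The 4 worst returns sum to -21.75%.
ES = −(-21.75%) / 4 = 5.4375% ≈ 5.44%.

5.44%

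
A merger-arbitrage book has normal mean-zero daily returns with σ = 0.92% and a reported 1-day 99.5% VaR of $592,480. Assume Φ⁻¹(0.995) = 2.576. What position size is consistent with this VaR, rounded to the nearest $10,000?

$25,000,000

VaR as a fraction of value: z·σ = 2.576 × 0.92% = 2.36992%.
Position = $592,480 / 0.0236992 = $25,000,000.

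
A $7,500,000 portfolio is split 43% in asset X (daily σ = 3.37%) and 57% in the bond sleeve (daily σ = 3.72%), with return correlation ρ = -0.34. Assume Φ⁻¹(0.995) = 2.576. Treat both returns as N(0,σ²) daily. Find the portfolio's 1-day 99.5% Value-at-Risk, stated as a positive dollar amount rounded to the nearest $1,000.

$410,000

σ_p² = 0.43²·3.37² + 0.57²·3.72² + 2·-0.34·0.43·0.57·3.37·3.72 = 4.5066 (%²).
σ_p = √4.5066 = 2.123%.
VaR = 2.576 × 2.123% = 5.469%; on $7,500,000 that is $410,175.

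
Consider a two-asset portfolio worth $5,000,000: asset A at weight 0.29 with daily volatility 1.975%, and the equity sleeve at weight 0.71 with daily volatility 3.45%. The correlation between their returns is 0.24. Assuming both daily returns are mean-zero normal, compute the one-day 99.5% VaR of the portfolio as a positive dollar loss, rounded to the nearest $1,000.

σ_p² = 0.29²·1.975² + 0.71²·3.45² + 2·0.24·0.29·0.71·1.975·3.45 = 7.0015 (%²).
σ_p = √7.0015 = 2.646%.
At 99.5%, z = 2.576.
VaR = 2.576 × 2.646% = 6.816%; on $5,000,000 that is $340,800.

$341,000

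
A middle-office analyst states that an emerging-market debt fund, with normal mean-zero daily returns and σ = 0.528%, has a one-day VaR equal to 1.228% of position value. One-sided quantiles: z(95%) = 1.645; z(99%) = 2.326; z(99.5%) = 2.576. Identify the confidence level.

99%

Implied z = VaR/σ = 1.228 / 0.528 = 2.326.
This matches z(99%) = 2.326.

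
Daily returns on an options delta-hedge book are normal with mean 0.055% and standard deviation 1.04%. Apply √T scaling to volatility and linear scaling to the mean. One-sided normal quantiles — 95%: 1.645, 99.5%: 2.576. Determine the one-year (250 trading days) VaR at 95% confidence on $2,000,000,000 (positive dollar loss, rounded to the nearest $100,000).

$266,000,000

σ_{250d} = 1.04% × √250 = 16.444%; μ_{250d} = 250 × 0.055% = 13.750%.
VaR = −(13.750%) + 1.645 × 16.444% = 13.300%.
On $2,000,000,000: 0.13300 × $2,000,000,000 = $266,000,000.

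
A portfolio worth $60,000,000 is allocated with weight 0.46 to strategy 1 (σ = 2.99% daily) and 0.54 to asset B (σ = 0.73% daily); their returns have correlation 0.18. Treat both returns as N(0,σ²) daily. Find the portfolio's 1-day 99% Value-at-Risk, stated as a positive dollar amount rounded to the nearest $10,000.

$2,090,000

σ_p² = 0.46²·2.99² + 0.54²·0.73² + 2·0.18·0.46·0.54·2.99·0.73 = 2.2423 (%²).
σ_p = √2.2423 = 1.497%.
At 99%, z = 2.326.
VaR = 2.326 × 1.497% = 3.482%; on $60,000,000 that is $2,089,200.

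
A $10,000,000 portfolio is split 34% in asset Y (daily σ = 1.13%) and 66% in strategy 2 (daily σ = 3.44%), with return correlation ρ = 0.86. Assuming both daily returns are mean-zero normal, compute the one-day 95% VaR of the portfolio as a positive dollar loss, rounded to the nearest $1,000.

$429,000

σ_p² = 0.34²·1.13² + 0.66²·3.44² + 2·0.86·0.34·0.66·1.13·3.44 = 6.8027 (%²).
σ_p = √6.8027 = 2.608%.
At 95%, z = 1.645.
VaR = 1.645 × 2.608% = 4.290%; on $10,000,000 that is $429,000.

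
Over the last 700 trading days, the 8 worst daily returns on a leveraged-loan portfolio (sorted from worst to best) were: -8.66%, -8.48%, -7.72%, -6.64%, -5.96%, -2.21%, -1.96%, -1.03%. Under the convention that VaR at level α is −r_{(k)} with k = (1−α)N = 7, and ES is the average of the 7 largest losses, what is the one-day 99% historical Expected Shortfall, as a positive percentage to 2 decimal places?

The 7 worst returns sum to -41.63%.
ES = −(-41.63%) / 7 = 5.9471…% ≈ 5.95%.

5.95%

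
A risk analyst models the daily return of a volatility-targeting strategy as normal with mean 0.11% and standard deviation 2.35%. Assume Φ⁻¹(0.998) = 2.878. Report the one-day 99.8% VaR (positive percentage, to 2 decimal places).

VaR = −μ + z·σ = −(0.11%) + 2.878 × 2.35% = 6.653%.

6.65%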